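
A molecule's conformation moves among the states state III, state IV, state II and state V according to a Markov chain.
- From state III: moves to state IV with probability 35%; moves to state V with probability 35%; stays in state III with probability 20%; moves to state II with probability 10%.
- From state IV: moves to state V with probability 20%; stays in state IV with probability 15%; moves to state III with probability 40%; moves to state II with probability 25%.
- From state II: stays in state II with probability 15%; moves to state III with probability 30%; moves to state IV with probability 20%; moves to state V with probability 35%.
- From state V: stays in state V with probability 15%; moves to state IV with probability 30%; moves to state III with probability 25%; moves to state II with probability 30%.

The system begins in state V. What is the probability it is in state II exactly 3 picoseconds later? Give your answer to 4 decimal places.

0.2001

Propagate the distribution vector 3 picoseconds from state V.
After 0 picoseconds: (0.0000, 0.0000, 0.0000, 1.0000)
After 1 picosecond: (0.2500, 0.3000, 0.3000, 0.1500)
After 2 picoseconds: (0.2975, 0.2375, 0.1900, 0.2750)
After 3 picoseconds: (0.2803, 0.2603, 0.2001, 0.2594)
P(in state II after 3 picoseconds) = 0.2001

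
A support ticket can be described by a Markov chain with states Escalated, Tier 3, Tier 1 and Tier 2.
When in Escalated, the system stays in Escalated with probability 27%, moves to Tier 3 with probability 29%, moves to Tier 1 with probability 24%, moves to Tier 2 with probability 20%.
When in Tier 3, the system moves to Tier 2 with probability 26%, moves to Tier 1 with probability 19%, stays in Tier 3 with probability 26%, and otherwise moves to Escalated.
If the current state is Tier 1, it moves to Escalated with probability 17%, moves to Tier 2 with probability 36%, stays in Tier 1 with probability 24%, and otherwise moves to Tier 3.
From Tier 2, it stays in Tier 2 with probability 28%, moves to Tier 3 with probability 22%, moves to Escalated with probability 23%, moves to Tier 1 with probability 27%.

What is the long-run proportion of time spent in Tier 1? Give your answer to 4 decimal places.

Let the stationary distribution be π with π = πP and π_1 + π_2 + π_3 + π_4 = 1.
π_1 = 0.27·π_1 + 0.29·π_2 + 0.17·π_3 + 0.23·π_4
π_2 = 0.29·π_1 + 0.26·π_2 + 0.23·π_3 + 0.22·π_4
π_3 = 0.24·π_1 + 0.19·π_2 + 0.24·π_3 + 0.27·π_4
Solving with the normalization constraint gives π = (0.2404, 0.2492, 0.2358, 0.2746).
So the stationary probability of Tier 1 is 0.2358.

0.2358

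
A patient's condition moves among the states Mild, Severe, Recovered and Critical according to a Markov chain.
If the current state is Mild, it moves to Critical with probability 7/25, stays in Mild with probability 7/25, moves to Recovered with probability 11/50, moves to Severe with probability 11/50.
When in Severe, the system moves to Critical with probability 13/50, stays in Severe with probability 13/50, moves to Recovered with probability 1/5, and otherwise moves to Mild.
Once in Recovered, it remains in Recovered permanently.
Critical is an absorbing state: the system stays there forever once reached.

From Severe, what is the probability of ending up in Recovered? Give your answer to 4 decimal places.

0.4363

Let h(s) be the probability of absorption at Recovered starting from transient state s. Then h(Recovered) = 1 and h(Critical) = 0. By first-step analysis:
h(Mild) = 0.28·h(Mild) + 0.22·h(Severe) + 0.22·1 + 0.28·0
h(Severe) = 0.28·h(Mild) + 0.26·h(Severe) + 0.2·1 + 0.26·0
Solving: h(Mild) = 0.4389, h(Severe) = 0.4363.
Starting from Severe, the probability is 0.4363.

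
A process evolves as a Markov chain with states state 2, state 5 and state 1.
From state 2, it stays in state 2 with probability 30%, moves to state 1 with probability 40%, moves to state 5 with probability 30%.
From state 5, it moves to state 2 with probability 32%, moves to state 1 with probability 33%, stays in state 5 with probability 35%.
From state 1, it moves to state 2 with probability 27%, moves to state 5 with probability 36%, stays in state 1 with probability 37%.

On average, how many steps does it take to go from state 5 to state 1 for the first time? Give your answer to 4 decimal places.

Let t(s) be the expected number of steps to first reach state 1 from state s, with t(state 1) = 0. Conditioning on the first step:
t(state 2) = 1 + 0.3·t(state 2) + 0.3·t(state 5)
t(state 5) = 1 + 0.32·t(state 2) + 0.35·t(state 5)
Solving: t(state 2) = 2.6462, t(state 5) = 2.8412.
Expected steps from state 5 to state 1: 2.8412.

2.8412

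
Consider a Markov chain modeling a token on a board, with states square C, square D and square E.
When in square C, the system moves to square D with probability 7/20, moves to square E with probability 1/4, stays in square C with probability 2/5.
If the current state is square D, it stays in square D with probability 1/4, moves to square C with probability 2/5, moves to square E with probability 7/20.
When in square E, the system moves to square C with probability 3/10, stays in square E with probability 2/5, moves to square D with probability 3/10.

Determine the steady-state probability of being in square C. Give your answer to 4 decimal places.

Let the stationary distribution be π with π = πP and π_1 + π_2 + π_3 = 1.
π_1 = 0.4·π_1 + 0.4·π_2 + 0.3·π_3
π_2 = 0.35·π_1 + 0.25·π_2 + 0.3·π_3
Solving with the normalization constraint gives π = (0.3670, 0.3032, 0.3298).
So the stationary probability of square C is 0.3670.

0.3670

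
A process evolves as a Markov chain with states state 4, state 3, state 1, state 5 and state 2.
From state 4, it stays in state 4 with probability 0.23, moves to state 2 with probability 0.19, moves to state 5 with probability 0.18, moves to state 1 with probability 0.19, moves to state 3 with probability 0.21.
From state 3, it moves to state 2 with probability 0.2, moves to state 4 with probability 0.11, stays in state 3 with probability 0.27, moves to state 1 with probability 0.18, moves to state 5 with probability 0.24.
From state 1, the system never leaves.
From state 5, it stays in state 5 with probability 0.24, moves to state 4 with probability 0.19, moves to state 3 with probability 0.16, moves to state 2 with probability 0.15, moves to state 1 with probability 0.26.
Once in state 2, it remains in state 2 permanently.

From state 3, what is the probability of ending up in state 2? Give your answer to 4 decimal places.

Let h(s) be the probability of absorption at state 2 starting from transient state s. Then h(state 2) = 1 and h(state 1) = 0. By first-step analysis:
h(state 4) = 0.23·h(state 4) + 0.21·h(state 3) + 0.19·0 + 0.18·h(state 5) + 0.19·1
h(state 3) = 0.11·h(state 4) + 0.27·h(state 3) + 0.18·0 + 0.24·h(state 5) + 0.2·1
h(state 5) = 0.19·h(state 4) + 0.16·h(state 3) + 0.26·0 + 0.24·h(state 5) + 0.15·1
Solving: h(state 4) = 0.4763, h(state 3) = 0.4832, h(state 5) = 0.4182.
Starting from state 3, the probability is 0.4832.

0.4832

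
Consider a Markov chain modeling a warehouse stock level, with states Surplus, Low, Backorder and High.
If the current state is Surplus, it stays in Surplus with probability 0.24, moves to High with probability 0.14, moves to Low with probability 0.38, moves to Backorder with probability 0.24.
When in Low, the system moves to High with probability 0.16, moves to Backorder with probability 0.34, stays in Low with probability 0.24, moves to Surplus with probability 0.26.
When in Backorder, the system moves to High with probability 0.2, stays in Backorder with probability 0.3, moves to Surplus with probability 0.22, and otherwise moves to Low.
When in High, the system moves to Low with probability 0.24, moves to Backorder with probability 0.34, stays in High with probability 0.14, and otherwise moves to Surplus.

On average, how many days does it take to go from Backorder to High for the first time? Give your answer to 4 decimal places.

Let t(s) be the expected number of days to first reach High from state s, with t(High) = 0. Conditioning on the first day:
t(Surplus) = 1 + 0.24·t(Surplus) + 0.38·t(Low) + 0.24·t(Backorder)
t(Low) = 1 + 0.26·t(Surplus) + 0.24·t(Low) + 0.34·t(Backorder)
t(Backorder) = 1 + 0.22·t(Surplus) + 0.28·t(Low) + 0.3·t(Backorder)
Solving: t(Surplus) = 6.1182, t(Low) = 5.9779, t(Backorder) = 5.7426.
Expected days from Backorder to High: 5.7426.

5.7426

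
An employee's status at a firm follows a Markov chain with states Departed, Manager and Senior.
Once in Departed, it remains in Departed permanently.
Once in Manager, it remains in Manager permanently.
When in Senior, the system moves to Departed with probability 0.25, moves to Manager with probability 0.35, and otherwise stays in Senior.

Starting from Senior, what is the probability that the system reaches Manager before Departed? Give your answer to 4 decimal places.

Let h(s) be the probability of absorption at Manager starting from transient state s. Then h(Manager) = 1 and h(Departed) = 0. By first-step analysis:
h(Senior) = 0.25·0 + 0.35·1 + 0.4·h(Senior)
Solving: h(Senior) = 0.5833.
Starting from Senior, the probability is 0.5833.

0.5833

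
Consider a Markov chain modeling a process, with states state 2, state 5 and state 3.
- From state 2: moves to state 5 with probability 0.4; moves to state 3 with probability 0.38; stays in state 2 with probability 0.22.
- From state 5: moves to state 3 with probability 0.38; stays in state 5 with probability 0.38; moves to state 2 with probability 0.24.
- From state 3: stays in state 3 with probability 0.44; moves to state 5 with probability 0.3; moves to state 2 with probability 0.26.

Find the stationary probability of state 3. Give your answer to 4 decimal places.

0.4043

Let the stationary distribution be π with π = πP and π_1 + π_2 + π_3 = 1.
π_1 = 0.22·π_1 + 0.24·π_2 + 0.26·π_3
π_2 = 0.4·π_1 + 0.38·π_2 + 0.3·π_3
Solving with the normalization constraint gives π = (0.2432, 0.3525, 0.4043).
So the stationary probability of state 3 is 0.4043.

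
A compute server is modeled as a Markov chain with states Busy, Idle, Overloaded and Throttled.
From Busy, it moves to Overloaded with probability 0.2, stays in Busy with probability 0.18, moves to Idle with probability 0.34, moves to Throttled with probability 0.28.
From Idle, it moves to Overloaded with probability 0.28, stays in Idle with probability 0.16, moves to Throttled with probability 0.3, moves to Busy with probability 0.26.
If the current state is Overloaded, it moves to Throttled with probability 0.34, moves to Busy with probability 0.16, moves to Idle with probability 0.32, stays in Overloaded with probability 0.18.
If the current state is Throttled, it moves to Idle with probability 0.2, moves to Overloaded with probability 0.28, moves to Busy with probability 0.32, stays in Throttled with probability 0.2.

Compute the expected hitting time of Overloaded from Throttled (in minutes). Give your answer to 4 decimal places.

Let t(s) be the expected number of minutes to first reach Overloaded from state s, with t(Overloaded) = 0. Conditioning on the first minute:
t(Busy) = 1 + 0.18·t(Busy) + 0.34·t(Idle) + 0.28·t(Throttled)
t(Idle) = 1 + 0.26·t(Busy) + 0.16·t(Idle) + 0.3·t(Throttled)
t(Throttled) = 1 + 0.32·t(Busy) + 0.2·t(Idle) + 0.2·t(Throttled)
Solving: t(Busy) = 4.1379, t(Idle) = 3.8528, t(Throttled) = 3.8684.
Expected minutes from Throttled to Overloaded: 3.8684.

3.8684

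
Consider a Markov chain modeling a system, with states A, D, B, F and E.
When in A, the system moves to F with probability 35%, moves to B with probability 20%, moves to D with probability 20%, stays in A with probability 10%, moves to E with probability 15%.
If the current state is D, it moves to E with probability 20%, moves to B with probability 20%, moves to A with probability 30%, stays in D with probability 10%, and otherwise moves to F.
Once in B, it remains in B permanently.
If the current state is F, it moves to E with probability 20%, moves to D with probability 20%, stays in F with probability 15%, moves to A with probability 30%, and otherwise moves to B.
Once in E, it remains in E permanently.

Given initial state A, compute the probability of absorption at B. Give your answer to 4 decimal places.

0.5195

Let h(s) be the probability of absorption at B starting from transient state s. Then h(B) = 1 and h(E) = 0. By first-step analysis:
h(A) = 0.1·h(A) + 0.2·h(D) + 0.2·1 + 0.35·h(F) + 0.15·0
h(D) = 0.3·h(A) + 0.1·h(D) + 0.2·1 + 0.2·h(F) + 0.2·0
h(F) = 0.3·h(A) + 0.2·h(D) + 0.15·1 + 0.15·h(F) + 0.2·0
Solving: h(A) = 0.5195, h(D) = 0.5016, h(F) = 0.4778.
Starting from A, the probability is 0.5195.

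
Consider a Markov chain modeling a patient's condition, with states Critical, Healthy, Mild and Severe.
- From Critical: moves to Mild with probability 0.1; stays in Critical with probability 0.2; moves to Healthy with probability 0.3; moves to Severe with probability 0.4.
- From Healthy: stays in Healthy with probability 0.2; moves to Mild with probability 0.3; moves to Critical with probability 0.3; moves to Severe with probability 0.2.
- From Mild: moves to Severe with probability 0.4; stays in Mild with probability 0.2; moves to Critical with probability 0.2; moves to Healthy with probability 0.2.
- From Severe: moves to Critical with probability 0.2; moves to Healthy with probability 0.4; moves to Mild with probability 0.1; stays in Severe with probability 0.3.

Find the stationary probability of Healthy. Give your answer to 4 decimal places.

0.2852

Let the stationary distribution be π with π = πP and π_1 + π_2 + π_3 + π_4 = 1.
π_1 = 0.2·π_1 + 0.3·π_2 + 0.2·π_3 + 0.2·π_4
π_2 = 0.3·π_1 + 0.2·π_2 + 0.2·π_3 + 0.4·π_4
π_3 = 0.1·π_1 + 0.3·π_2 + 0.2·π_3 + 0.1·π_4
Solving with the normalization constraint gives π = (0.2285, 0.2852, 0.1745, 0.3118).
So the stationary probability of Healthy is 0.2852.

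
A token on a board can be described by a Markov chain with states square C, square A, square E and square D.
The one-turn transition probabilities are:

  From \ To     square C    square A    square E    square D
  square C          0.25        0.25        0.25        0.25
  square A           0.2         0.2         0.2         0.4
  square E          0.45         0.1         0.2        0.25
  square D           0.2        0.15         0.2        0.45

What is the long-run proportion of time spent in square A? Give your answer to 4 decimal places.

Let the stationary distribution be π with π = πP and π_1 + π_2 + π_3 + π_4 = 1.
π_1 = 0.25·π_1 + 0.2·π_2 + 0.45·π_3 + 0.2·π_4
π_2 = 0.25·π_1 + 0.2·π_2 + 0.1·π_3 + 0.15·π_4
π_3 = 0.25·π_1 + 0.2·π_2 + 0.2·π_3 + 0.2·π_4
Solving with the normalization constraint gives π = (0.2667, 0.1747, 0.2133, 0.3453).
So the stationary probability of square A is 0.1747.

0.1747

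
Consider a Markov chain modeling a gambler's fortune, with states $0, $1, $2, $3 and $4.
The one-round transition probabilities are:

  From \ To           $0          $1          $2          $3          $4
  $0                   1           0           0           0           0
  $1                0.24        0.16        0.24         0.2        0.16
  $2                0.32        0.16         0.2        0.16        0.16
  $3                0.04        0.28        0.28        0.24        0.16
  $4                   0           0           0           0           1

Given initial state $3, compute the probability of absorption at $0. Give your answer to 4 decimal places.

0.4919

Let h(s) be the probability of absorption at $0 starting from transient state s. Then h($0) = 1 and h($4) = 0. By first-step analysis:
h($1) = 0.24·1 + 0.16·h($1) + 0.24·h($2) + 0.2·h($3) + 0.16·0
h($2) = 0.32·1 + 0.16·h($1) + 0.2·h($2) + 0.16·h($3) + 0.16·0
h($3) = 0.04·1 + 0.28·h($1) + 0.28·h($2) + 0.24·h($3) + 0.16·0
Solving: h($1) = 0.5783, h($2) = 0.6140, h($3) = 0.4919.
Starting from $3, the probability is 0.4919.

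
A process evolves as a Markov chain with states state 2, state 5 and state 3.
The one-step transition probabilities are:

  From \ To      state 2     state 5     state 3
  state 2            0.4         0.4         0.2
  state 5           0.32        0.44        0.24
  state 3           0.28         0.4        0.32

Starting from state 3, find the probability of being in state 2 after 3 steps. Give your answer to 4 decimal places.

Propagate the distribution vector 3 steps from state 3.
After 0 steps: (0.0000, 0.0000, 1.0000)
After 1 step: (0.2800, 0.4000, 0.3200)
After 2 steps: (0.3296, 0.4160, 0.2544)
After 3 steps: (0.3362, 0.4166, 0.2472)
P(in state 2 after 3 steps) = 0.3362

0.3362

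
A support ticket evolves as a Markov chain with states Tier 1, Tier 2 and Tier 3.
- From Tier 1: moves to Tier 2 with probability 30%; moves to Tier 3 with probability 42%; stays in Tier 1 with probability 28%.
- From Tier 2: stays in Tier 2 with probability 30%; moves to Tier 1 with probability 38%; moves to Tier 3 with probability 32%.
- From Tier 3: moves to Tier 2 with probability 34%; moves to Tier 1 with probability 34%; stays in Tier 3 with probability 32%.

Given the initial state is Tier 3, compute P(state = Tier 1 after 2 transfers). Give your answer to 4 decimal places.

0.3332

Sum over the intermediate state after 1 transfer:
P = P(Tier 3→Tier 1)·P(Tier 1→Tier 1) + P(Tier 3→Tier 2)·P(Tier 2→Tier 1) + P(Tier 3→Tier 3)·P(Tier 3→Tier 1)
  = 0.34×0.28 + 0.34×0.38 + 0.32×0.34
  = 0.0952 + 0.1292 + 0.1088 = 0.3332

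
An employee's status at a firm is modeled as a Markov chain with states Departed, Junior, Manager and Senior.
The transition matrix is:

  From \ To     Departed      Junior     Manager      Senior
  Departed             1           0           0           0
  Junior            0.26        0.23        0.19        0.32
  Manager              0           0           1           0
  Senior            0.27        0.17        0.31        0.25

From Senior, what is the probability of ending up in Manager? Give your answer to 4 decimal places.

0.5181

Let h(s) be the probability of absorption at Manager starting from transient state s. Then h(Manager) = 1 and h(Departed) = 0. By first-step analysis:
h(Junior) = 0.26·0 + 0.23·h(Junior) + 0.19·1 + 0.32·h(Senior)
h(Senior) = 0.27·0 + 0.17·h(Junior) + 0.31·1 + 0.25·h(Senior)
Solving: h(Junior) = 0.4621, h(Senior) = 0.5181.
Starting from Senior, the probability is 0.5181.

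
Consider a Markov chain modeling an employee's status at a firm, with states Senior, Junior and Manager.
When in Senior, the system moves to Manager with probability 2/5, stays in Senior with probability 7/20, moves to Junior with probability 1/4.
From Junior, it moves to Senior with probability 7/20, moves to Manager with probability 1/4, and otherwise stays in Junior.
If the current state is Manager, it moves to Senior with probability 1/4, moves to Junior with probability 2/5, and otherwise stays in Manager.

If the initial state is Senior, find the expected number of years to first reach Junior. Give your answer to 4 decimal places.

3.2558

Let t(s) be the expected number of years to first reach Junior from state s, with t(Junior) = 0. Conditioning on the first year:
t(Senior) = 1 + 0.35·t(Senior) + 0.4·t(Manager)
t(Manager) = 1 + 0.25·t(Senior) + 0.35·t(Manager)
Solving: t(Senior) = 3.2558, t(Manager) = 2.7907.
Expected years from Senior to Junior: 3.2558.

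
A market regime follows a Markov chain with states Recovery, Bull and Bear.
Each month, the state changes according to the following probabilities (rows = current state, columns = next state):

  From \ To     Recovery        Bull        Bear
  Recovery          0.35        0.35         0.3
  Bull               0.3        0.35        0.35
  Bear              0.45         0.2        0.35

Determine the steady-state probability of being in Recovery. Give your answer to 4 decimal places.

0.3681

Let the stationary distribution be π with π = πP and π_1 + π_2 + π_3 = 1.
π_1 = 0.35·π_1 + 0.3·π_2 + 0.45·π_3
π_2 = 0.35·π_1 + 0.35·π_2 + 0.2·π_3
Solving with the normalization constraint gives π = (0.3681, 0.3003, 0.3316).
So the stationary probability of Recovery is 0.3681.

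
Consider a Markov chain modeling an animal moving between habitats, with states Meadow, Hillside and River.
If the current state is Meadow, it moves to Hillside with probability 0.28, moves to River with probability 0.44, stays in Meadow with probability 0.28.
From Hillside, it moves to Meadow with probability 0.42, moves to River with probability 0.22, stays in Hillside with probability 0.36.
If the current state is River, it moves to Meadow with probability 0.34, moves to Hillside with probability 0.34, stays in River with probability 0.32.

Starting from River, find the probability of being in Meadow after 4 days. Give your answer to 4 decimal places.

0.3453

Propagate the distribution vector 4 days from River.
After 0 days: (0.0000, 0.0000, 1.0000)
After 1 day: (0.3400, 0.3400, 0.3200)
After 2 days: (0.3468, 0.3264, 0.3268)
After 3 days: (0.3453, 0.3257, 0.3290)
After 4 days: (0.3453, 0.3258, 0.3289)
P(in Meadow after 4 days) = 0.3453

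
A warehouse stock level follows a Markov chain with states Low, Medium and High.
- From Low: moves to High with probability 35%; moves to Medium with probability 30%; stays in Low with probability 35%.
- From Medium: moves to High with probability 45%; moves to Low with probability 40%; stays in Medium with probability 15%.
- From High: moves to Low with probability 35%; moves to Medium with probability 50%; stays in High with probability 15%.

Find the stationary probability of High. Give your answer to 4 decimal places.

Let the stationary distribution be π with π = πP and π_1 + π_2 + π_3 = 1.
π_1 = 0.35·π_1 + 0.4·π_2 + 0.35·π_3
π_2 = 0.3·π_1 + 0.15·π_2 + 0.5·π_3
Solving with the normalization constraint gives π = (0.3658, 0.3162, 0.3180).
So the stationary probability of High is 0.3180.

0.3180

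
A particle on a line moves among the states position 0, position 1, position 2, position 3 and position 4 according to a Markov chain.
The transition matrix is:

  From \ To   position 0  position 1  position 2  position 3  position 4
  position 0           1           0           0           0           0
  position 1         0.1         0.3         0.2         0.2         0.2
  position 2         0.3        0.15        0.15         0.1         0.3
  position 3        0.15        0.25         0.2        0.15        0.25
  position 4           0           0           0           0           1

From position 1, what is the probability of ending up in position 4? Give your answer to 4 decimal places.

0.6081

Let h(s) be the probability of absorption at position 4 starting from transient state s. Then h(position 4) = 1 and h(position 0) = 0. By first-step analysis:
h(position 1) = 0.1·0 + 0.3·h(position 1) + 0.2·h(position 2) + 0.2·h(position 3) + 0.2·1
h(position 2) = 0.3·0 + 0.15·h(position 1) + 0.15·h(position 2) + 0.1·h(position 3) + 0.3·1
h(position 3) = 0.15·0 + 0.25·h(position 1) + 0.2·h(position 2) + 0.15·h(position 3) + 0.25·1
Solving: h(position 1) = 0.6081, h(position 2) = 0.5306, h(position 3) = 0.5978.
Starting from position 1, the probability is 0.6081.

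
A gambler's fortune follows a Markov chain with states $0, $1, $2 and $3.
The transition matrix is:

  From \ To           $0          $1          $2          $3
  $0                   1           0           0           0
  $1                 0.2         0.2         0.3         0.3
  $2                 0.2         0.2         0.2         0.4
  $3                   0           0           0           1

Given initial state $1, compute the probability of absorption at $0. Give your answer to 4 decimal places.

0.3793

Let h(s) be the probability of absorption at $0 starting from transient state s. Then h($0) = 1 and h($3) = 0. By first-step analysis:
h($1) = 0.2·1 + 0.2·h($1) + 0.3·h($2) + 0.3·0
h($2) = 0.2·1 + 0.2·h($1) + 0.2·h($2) + 0.4·0
Solving: h($1) = 0.3793, h($2) = 0.3448.
Starting from $1, the probability is 0.3793.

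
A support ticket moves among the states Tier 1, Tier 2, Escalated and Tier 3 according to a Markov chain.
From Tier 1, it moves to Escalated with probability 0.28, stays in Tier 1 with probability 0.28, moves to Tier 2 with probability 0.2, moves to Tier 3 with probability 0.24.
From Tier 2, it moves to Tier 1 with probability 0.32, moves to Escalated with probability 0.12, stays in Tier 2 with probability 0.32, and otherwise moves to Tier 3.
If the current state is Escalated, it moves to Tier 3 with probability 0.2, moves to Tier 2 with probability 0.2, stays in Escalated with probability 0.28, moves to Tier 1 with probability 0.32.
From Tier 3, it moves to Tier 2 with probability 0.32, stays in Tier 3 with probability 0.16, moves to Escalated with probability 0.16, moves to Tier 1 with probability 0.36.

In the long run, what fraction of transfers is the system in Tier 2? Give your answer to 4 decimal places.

Let the stationary distribution be π with π = πP and π_1 + π_2 + π_3 + π_4 = 1.
π_1 = 0.28·π_1 + 0.32·π_2 + 0.32·π_3 + 0.36·π_4
π_2 = 0.2·π_1 + 0.32·π_2 + 0.2·π_3 + 0.32·π_4
π_3 = 0.28·π_1 + 0.12·π_2 + 0.28·π_3 + 0.16·π_4
Solving with the normalization constraint gives π = (0.3159, 0.2565, 0.2132, 0.2143).
So the stationary probability of Tier 2 is 0.2565.

0.2565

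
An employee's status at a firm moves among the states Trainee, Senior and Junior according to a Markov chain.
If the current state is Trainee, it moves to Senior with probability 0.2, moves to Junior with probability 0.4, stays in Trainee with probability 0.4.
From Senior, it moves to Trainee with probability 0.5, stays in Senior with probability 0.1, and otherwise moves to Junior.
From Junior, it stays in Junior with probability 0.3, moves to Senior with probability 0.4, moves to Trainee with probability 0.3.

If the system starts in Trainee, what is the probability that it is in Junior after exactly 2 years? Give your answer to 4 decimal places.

0.3600

Sum over the intermediate state after 1 year:
P = P(Trainee→Trainee)·P(Trainee→Junior) + P(Trainee→Senior)·P(Senior→Junior) + P(Trainee→Junior)·P(Junior→Junior)
  = 0.4×0.4 + 0.2×0.4 + 0.4×0.3
  = 0.1600 + 0.0800 + 0.1200 = 0.3600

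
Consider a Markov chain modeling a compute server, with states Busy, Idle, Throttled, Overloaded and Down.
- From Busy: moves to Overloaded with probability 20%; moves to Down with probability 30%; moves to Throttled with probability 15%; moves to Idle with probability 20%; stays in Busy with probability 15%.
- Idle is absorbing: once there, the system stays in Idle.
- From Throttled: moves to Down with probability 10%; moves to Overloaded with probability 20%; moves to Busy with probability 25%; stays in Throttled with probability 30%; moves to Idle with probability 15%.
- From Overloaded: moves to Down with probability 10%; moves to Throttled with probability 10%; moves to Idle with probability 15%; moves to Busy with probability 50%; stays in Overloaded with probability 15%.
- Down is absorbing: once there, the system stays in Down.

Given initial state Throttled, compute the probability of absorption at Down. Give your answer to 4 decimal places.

Let h(s) be the probability of absorption at Down starting from transient state s. Then h(Down) = 1 and h(Idle) = 0. By first-step analysis:
h(Busy) = 0.15·h(Busy) + 0.2·0 + 0.15·h(Throttled) + 0.2·h(Overloaded) + 0.3·1
h(Throttled) = 0.25·h(Busy) + 0.15·0 + 0.3·h(Throttled) + 0.2·h(Overloaded) + 0.1·1
h(Overloaded) = 0.5·h(Busy) + 0.15·0 + 0.1·h(Throttled) + 0.15·h(Overloaded) + 0.1·1
Solving: h(Busy) = 0.5567, h(Throttled) = 0.4852, h(Overloaded) = 0.5022.
Starting from Throttled, the probability is 0.4852.

0.4852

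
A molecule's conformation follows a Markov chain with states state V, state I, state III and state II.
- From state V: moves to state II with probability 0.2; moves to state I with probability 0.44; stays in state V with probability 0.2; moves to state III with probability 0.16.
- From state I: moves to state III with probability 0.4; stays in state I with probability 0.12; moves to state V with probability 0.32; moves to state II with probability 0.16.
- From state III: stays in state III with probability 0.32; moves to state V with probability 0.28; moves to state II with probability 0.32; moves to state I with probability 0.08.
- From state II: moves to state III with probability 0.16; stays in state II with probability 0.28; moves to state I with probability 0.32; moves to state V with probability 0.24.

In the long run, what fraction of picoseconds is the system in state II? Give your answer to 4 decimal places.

0.2407

Let the stationary distribution be π with π = πP and π_1 + π_2 + π_3 + π_4 = 1.
π_1 = 0.2·π_1 + 0.32·π_2 + 0.28·π_3 + 0.24·π_4
π_2 = 0.44·π_1 + 0.12·π_2 + 0.08·π_3 + 0.32·π_4
π_3 = 0.16·π_1 + 0.4·π_2 + 0.32·π_3 + 0.16·π_4
Solving with the normalization constraint gives π = (0.2593, 0.2407, 0.2593, 0.2407).
So the stationary probability of state II is 0.2407.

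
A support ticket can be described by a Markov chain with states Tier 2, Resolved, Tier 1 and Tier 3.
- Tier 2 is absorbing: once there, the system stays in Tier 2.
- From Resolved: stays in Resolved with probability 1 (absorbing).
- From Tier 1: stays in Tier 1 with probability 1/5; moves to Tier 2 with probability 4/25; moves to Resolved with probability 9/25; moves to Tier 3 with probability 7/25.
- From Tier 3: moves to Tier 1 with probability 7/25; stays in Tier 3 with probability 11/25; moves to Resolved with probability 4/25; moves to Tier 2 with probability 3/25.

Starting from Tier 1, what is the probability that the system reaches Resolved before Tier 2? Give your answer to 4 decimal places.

0.6667

Let h(s) be the probability of absorption at Resolved starting from transient state s. Then h(Resolved) = 1 and h(Tier 2) = 0. By first-step analysis:
h(Tier 1) = 0.16·0 + 0.36·1 + 0.2·h(Tier 1) + 0.28·h(Tier 3)
h(Tier 3) = 0.12·0 + 0.16·1 + 0.28·h(Tier 1) + 0.44·h(Tier 3)
Solving: h(Tier 1) = 0.6667, h(Tier 3) = 0.6190.
Starting from Tier 1, the probability is 0.6667.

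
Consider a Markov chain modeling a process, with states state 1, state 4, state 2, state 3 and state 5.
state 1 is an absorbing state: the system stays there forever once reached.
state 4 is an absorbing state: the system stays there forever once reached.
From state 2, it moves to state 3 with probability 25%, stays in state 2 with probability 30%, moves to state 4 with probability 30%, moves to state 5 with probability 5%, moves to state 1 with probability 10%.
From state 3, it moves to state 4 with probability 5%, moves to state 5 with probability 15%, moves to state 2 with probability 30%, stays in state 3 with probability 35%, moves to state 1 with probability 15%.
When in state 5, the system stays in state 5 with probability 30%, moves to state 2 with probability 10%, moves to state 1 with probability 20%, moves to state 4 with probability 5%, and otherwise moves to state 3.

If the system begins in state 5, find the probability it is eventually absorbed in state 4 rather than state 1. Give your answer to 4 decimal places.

0.3848

Let h(s) be the probability of absorption at state 4 starting from transient state s. Then h(state 4) = 1 and h(state 1) = 0. By first-step analysis:
h(state 2) = 0.1·0 + 0.3·1 + 0.3·h(state 2) + 0.25·h(state 3) + 0.05·h(state 5)
h(state 3) = 0.15·0 + 0.05·1 + 0.3·h(state 2) + 0.35·h(state 3) + 0.15·h(state 5)
h(state 5) = 0.2·0 + 0.05·1 + 0.1·h(state 2) + 0.35·h(state 3) + 0.3·h(state 5)
Solving: h(state 2) = 0.6169, h(state 3) = 0.4505, h(state 5) = 0.3848.
Starting from state 5, the probability is 0.3848.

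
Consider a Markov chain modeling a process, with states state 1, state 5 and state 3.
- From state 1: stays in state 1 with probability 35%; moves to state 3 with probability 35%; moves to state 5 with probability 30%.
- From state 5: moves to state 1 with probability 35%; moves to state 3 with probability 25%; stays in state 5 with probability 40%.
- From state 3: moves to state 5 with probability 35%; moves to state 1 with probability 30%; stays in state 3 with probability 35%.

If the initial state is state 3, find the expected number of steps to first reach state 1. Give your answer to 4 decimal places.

Let t(s) be the expected number of steps to first reach state 1 from state s, with t(state 1) = 0. Conditioning on the first step:
t(state 5) = 1 + 0.4·t(state 5) + 0.25·t(state 3)
t(state 3) = 1 + 0.35·t(state 5) + 0.35·t(state 3)
Solving: t(state 5) = 2.9752, t(state 3) = 3.1405.
Expected steps from state 3 to state 1: 3.1405.

3.1405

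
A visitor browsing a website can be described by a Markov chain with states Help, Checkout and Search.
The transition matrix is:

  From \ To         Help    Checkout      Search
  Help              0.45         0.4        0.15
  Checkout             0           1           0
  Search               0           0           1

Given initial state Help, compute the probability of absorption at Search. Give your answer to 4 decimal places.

Let h(s) be the probability of absorption at Search starting from transient state s. Then h(Search) = 1 and h(Checkout) = 0. By first-step analysis:
h(Help) = 0.45·h(Help) + 0.4·0 + 0.15·1
Solving: h(Help) = 0.2727.
Starting from Help, the probability is 0.2727.

0.2727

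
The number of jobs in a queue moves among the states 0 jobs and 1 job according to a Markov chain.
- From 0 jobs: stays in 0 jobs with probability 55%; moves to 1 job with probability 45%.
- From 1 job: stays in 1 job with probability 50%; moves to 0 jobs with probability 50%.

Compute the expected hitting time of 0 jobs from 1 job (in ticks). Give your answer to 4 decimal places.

Let t(s) be the expected number of ticks to first reach 0 jobs from state s, with t(0 jobs) = 0. Conditioning on the first tick:
t(1 job) = 1 + 0.5·t(1 job)
Solving: t(1 job) = 2.0000.
Expected ticks from 1 job to 0 jobs: 2.0000.

2.0000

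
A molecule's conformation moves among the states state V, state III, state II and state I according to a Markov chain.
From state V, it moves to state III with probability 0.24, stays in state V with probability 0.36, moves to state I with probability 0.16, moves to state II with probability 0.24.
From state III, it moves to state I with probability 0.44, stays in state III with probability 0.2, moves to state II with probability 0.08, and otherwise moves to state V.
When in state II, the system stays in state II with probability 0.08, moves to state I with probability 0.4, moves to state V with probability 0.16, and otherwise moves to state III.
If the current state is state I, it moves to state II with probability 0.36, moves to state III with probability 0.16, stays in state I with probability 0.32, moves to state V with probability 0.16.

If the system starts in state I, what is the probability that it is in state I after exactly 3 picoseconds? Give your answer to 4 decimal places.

Propagate the distribution vector 3 picoseconds from state I.
After 0 picoseconds: (0.0000, 0.0000, 0.0000, 1.0000)
After 1 picosecond: (0.1600, 0.1600, 0.3600, 0.3200)
After 2 picoseconds: (0.2112, 0.2512, 0.1952, 0.3424)
After 3 picoseconds: (0.2324, 0.2260, 0.2097, 0.3320)
P(in state I after 3 picoseconds) = 0.3320

0.3320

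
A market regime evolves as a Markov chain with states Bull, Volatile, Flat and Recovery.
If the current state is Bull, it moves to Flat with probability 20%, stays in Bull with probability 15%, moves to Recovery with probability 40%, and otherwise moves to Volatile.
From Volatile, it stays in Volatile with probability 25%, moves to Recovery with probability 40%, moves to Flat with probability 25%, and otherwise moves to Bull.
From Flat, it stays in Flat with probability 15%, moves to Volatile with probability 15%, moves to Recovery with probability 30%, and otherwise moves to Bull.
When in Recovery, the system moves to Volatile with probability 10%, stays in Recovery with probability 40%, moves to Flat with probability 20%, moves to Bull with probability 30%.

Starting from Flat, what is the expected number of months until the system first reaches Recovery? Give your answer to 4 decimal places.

2.8821

Let t(s) be the expected number of months to first reach Recovery from state s, with t(Recovery) = 0. Conditioning on the first month:
t(Bull) = 1 + 0.15·t(Bull) + 0.25·t(Volatile) + 0.2·t(Flat)
t(Volatile) = 1 + 0.1·t(Bull) + 0.25·t(Volatile) + 0.25·t(Flat)
t(Flat) = 1 + 0.4·t(Bull) + 0.15·t(Volatile) + 0.15·t(Flat)
Solving: t(Bull) = 2.6326, t(Volatile) = 2.6450, t(Flat) = 2.8821.
Expected months from Flat to Recovery: 2.8821.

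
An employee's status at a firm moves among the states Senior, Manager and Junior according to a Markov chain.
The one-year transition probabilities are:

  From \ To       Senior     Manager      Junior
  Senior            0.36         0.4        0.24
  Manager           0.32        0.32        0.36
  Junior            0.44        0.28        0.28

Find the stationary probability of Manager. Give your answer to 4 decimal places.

0.3379

Let the stationary distribution be π with π = πP and π_1 + π_2 + π_3 = 1.
π_1 = 0.36·π_1 + 0.32·π_2 + 0.44·π_3
π_2 = 0.4·π_1 + 0.32·π_2 + 0.28·π_3
Solving with the normalization constraint gives π = (0.3699, 0.3379, 0.2922).
So the stationary probability of Manager is 0.3379.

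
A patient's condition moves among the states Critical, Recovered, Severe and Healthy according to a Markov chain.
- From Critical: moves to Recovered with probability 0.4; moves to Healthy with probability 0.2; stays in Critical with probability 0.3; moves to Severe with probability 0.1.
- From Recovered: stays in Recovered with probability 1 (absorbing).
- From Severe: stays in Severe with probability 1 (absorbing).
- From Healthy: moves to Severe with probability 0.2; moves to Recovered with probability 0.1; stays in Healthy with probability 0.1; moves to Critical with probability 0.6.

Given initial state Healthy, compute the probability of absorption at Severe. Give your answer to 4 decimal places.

Let h(s) be the probability of absorption at Severe starting from transient state s. Then h(Severe) = 1 and h(Recovered) = 0. By first-step analysis:
h(Critical) = 0.3·h(Critical) + 0.4·0 + 0.1·1 + 0.2·h(Healthy)
h(Healthy) = 0.6·h(Critical) + 0.1·0 + 0.2·1 + 0.1·h(Healthy)
Solving: h(Critical) = 0.2549, h(Healthy) = 0.3922.
Starting from Healthy, the probability is 0.3922.

0.3922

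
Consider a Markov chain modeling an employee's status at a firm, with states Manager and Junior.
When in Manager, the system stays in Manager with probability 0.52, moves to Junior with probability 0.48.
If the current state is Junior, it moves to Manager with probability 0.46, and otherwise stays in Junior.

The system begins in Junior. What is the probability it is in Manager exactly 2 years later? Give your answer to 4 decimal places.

0.4876

Sum over the intermediate state after 1 year:
P = P(Junior→Manager)·P(Manager→Manager) + P(Junior→Junior)·P(Junior→Manager)
  = 0.46×0.52 + 0.54×0.46
  = 0.2392 + 0.2484 = 0.4876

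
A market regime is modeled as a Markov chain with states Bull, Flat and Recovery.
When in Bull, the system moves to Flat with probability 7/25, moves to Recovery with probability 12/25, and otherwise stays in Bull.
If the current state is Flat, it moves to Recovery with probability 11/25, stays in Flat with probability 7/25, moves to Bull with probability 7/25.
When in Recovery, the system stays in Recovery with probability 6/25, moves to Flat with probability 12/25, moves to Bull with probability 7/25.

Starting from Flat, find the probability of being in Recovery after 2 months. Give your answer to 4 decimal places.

0.3632

Sum over the intermediate state after 1 month:
P = P(Flat→Bull)·P(Bull→Recovery) + P(Flat→Flat)·P(Flat→Recovery) + P(Flat→Recovery)·P(Recovery→Recovery)
  = 0.28×0.48 + 0.28×0.44 + 0.44×0.24
  = 0.1344 + 0.1232 + 0.1056 = 0.3632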